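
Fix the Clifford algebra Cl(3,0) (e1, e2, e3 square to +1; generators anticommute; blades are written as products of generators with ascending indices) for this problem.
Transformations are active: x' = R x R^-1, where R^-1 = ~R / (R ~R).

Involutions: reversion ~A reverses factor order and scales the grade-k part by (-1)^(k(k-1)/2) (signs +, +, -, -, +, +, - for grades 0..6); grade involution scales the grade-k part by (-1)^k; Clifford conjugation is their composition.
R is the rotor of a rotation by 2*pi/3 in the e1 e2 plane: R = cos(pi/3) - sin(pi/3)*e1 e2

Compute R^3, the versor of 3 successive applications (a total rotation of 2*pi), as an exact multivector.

Rotor phase runs at HALF the rotation angle; powers of one rotor simply add phase, so after 3 steps in e1 e2 the phase is 3*pi/3 = pi and R^3 = cos(pi) - sin(pi)*e1 e2.
cos(pi) = -1 and sin(pi) = 0, so R^3 = -1. The total rotation 2*pi is 1 full turn, so every vector returns to itself, yet the rotor is -1, on the OTHER sheet of the double cover (an odd number of 2*pi turns).
Answer: -1


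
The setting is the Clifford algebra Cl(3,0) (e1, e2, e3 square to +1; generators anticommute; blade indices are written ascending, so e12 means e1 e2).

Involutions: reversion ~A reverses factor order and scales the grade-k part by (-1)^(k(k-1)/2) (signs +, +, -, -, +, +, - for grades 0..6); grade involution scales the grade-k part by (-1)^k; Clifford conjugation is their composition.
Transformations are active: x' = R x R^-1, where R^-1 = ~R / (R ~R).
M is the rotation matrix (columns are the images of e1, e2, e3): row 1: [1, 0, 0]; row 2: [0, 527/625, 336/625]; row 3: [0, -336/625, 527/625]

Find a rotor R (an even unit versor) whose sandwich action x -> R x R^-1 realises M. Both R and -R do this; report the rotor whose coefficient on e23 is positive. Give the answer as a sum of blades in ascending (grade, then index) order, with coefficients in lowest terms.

Method: write R = a + b12*e12 + b13*e13 + b23*e23 with a^2 + b12^2 + b13^2 + b23^2 = 1 (so R^-1 = ~R). Expanding the columns R e_j ~R gives tr M = 4a^2 - 1 and, from the antisymmetric part, M21 - M12 = -4a*b12, M13 - M31 = 4a*b13, M32 - M23 = -4a*b23.
Here tr M = 1679/625, so a^2 = (1 + tr M)/4 = 576/625 and a = ±24/25. Taking a = 24/25: M21 - M12 = 0, M13 - M31 = 0, M32 - M23 = -672/625, giving b12 = 0, b13 = 0, b23 = 7/25, i.e. R = 24/25 + 7/25*e23.
Its e23 coefficient is already positive.
Answer: 24/25 + 7/25*e23. Sheet selection: the two-to-one cover makes ±R indistinguishable at the matrix level (trace 1679/625), so uniqueness comes from the required sign on e23.


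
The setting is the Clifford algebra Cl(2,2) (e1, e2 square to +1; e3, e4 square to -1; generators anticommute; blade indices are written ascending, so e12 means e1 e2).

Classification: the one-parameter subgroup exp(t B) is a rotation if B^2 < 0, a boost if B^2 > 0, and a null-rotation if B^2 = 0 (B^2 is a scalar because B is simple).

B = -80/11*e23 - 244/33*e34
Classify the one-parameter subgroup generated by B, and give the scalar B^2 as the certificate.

B^2 term by term: the squares give (-80/11)^2*(e23)^2 + (-244/33)^2*(e34)^2 = 6400/121*(+1) + 59536/1089*(-1) = -16/9 (each basis 2-blade squares to minus the product of its generators' squares); cross terms between blades sharing an index anticommute and cancel. So B^2 = -16/9.
Answer: rotation, certificate B^2 = -16/9. The scalar -16/9 is the complete invariant here: its sign names the subgroup type.


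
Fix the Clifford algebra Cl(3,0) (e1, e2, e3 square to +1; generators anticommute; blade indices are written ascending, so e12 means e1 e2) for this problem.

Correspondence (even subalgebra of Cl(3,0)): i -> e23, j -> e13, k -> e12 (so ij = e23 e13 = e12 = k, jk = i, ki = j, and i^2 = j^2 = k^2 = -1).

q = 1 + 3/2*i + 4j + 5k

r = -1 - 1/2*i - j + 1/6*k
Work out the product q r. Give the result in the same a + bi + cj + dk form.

In blades: q = 1 + 5*e12 + 4*e13 + 3/2*e23, r = -1 + 1/6*e12 - e13 - 1/2*e23.
Distribute q over r term by term (generator squares from the signature, products reordered to ascending indices): (1)*r = -1 + 1/6*e12 - e13 - 1/2*e23; (5*e12)*r = -5/6 - 5*e12 - 5/2*e13 + 5*e23; (4*e13)*r = 4 + 2*e12 - 4*e13 + 2/3*e23; (3/2*e23)*r = 3/4 - 3/2*e12 - 1/4*e13 - 3/2*e23.
Sum: 35/12 - 13/3*e12 - 31/4*e13 + 11/3*e23; translating back through the correspondence:
Answer: 35/12 + 11/3*i - 31/4*j - 13/3*k


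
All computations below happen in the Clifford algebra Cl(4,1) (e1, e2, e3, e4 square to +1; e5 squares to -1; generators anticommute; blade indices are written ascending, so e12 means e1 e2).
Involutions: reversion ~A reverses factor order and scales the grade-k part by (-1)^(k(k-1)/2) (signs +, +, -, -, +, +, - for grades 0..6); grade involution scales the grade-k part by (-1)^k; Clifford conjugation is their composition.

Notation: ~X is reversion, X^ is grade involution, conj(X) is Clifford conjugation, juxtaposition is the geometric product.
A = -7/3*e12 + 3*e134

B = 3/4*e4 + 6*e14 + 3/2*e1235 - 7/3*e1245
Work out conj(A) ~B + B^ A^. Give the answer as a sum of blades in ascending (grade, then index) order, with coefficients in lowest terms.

first term: -18*e3 + 9/4*e13 + 14*e24 - 7/2*e35 + 49/9*e45 + 7/4*e124 - 7*e235 - 9/2*e245
second term: -18*e3 + 9/4*e13 - 14*e24 + 7/2*e35 - 49/9*e45 + 7/4*e124 + 7*e235 + 9/2*e245
Answer: -36*e3 + 9/2*e13 + 7/2*e124


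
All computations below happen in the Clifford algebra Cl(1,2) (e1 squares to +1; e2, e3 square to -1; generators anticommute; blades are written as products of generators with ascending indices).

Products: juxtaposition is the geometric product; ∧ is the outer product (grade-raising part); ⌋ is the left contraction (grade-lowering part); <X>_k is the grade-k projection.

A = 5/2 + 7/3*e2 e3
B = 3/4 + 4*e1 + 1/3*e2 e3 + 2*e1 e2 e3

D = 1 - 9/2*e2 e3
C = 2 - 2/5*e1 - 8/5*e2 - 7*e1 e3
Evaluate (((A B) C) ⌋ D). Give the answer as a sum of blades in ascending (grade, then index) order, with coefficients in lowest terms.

step 1: 79/72 + 16/3*e1 + 31/12*e2 e3 + 43/3*e1 e2 e3
step 2: 11/180 + 1841/180*e1 + 4436/45*e2 - 622/15*e3 + 191/20*e1 e2 - 11021/360*e1 e3 - 17/30*e2 e3 + 829/30*e1 e2 e3
step 3: -112/45 + 933/5*e2 + 2218/5*e3 - 11/40*e2 e3
Answer: -112/45 + 933/5*e2 + 2218/5*e3 - 11/40*e2 e3


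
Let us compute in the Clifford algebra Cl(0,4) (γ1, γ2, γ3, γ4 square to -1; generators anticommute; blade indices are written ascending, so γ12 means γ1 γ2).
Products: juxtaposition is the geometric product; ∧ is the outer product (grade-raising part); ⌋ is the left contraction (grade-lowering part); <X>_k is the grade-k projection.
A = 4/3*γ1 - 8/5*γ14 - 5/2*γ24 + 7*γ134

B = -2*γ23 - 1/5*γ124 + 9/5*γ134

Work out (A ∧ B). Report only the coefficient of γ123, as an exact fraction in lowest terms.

step 1: -8/3*γ123 + 16/5*γ1234
Answer: -8/3


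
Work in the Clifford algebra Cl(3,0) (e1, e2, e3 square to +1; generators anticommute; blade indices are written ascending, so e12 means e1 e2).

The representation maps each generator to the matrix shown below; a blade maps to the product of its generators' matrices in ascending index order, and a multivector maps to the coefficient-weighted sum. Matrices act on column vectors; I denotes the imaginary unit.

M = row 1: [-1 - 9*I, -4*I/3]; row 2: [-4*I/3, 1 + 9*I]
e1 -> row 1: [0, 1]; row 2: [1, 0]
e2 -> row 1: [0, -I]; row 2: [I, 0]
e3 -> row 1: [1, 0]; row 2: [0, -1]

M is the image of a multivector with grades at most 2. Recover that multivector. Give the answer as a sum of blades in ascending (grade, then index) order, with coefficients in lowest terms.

Method: 1, rho(e1), rho(e2), rho(e3) form a trace-orthogonal basis of the 2x2 complex matrices (tr(X Y) = 2 if X = Y, else 0), so M = m0*1 + m1*rho(e1) + m2*rho(e2) + m3*rho(e3) with m0 = tr(M)/2 = 0, m1 = tr(M rho(e1))/2 = -4*I/3, m2 = tr(M rho(e2))/2 = 0, m3 = tr(M rho(e3))/2 = -1 - 9*I.
Multiplying table entries, the bivector images are rho(e12) = I*rho(e3), rho(e13) = -I*rho(e2), rho(e23) = I*rho(e1); with real blade coefficients the real parts of m0..m3 are the coefficients of 1, e1, e2, e3 and the imaginary parts give the bivectors (e23: Im m1, e13: -Im m2, e12: Im m3).
Answer: -e3 - 9*e12 - 4/3*e23


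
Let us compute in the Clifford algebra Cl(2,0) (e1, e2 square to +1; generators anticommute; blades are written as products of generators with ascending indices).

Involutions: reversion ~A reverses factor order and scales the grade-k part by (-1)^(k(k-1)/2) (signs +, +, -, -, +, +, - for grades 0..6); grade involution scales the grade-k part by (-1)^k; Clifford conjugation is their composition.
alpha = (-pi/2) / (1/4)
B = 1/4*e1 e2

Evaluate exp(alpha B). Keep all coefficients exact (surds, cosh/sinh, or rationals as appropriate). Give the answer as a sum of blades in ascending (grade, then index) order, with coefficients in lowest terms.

B^2 = (1/4)^2*(e1 e2)^2 = 1/16*(-1) = -1/16 (a basis 2-blade squares to minus the product of its generators' squares).
B^2 = -1/16 — the series telescopes trigonometrically here: l = 1/4, alpha*l = -pi/2, so exp(alpha B) = cos(-pi/2) + (sin(-pi/2)/(1/4))*B = 0 + (-4)*B.
Answer: -e1 e2


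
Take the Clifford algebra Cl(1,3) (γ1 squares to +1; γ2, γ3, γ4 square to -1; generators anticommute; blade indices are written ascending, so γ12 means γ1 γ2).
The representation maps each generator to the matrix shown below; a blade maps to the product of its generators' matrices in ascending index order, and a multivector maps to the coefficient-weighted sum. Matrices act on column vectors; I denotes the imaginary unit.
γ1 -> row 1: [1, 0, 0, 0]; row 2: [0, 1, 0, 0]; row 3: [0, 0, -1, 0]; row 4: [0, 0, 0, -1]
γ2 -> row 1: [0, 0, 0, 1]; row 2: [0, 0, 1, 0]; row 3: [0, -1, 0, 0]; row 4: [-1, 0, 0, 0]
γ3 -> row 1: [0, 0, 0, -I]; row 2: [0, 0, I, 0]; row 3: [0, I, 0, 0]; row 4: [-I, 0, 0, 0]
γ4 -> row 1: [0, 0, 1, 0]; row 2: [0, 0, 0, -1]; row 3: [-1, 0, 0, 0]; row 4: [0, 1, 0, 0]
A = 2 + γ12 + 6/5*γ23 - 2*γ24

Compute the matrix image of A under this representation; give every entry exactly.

Bivector images (products of the table entries): rho(γ12) = rho(γ1)rho(γ2) = row 1: [0, 0, 0, 1]; row 2: [0, 0, 1, 0]; row 3: [0, 1, 0, 0]; row 4: [1, 0, 0, 0]; rho(γ23) = rho(γ2)rho(γ3) = row 1: [-I, 0, 0, 0]; row 2: [0, I, 0, 0]; row 3: [0, 0, -I, 0]; row 4: [0, 0, 0, I]; rho(γ24) = rho(γ2)rho(γ4) = row 1: [0, 1, 0, 0]; row 2: [-1, 0, 0, 0]; row 3: [0, 0, 0, 1]; row 4: [0, 0, -1, 0].
M = (2)*1 + (1)*rho(γ12) + (6/5)*rho(γ23) + (-2)*rho(γ24), summed entrywise (1 is the identity matrix):
Answer: row 1: [2 - 6*I/5, -2, 0, 1]; row 2: [2, 2 + 6*I/5, 1, 0]; row 3: [0, 1, 2 - 6*I/5, -2]; row 4: [1, 0, 2, 2 + 6*I/5]


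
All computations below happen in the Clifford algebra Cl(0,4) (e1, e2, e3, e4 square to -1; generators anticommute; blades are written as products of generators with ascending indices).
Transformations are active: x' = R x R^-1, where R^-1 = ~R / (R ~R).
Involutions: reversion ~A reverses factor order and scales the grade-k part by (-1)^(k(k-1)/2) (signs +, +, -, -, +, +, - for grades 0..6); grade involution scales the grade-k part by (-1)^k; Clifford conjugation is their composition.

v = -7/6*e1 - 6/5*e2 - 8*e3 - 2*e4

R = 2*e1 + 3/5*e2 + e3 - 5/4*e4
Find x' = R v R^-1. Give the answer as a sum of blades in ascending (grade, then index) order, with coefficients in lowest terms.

~R = 2*e1 + 3/5*e2 + e3 - 5/4*e4, and R ~R = -2769/400, so R^-1 = ~R / (-2769/400).
R v = 1283/150 - 17/10*e1 e2 - 89/6*e1 e3 - 131/24*e1 e4 - 18/5*e2 e3 - 27/10*e2 e4 - 12*e3 e4
Answer: -62729/16614*e1 - 3914/13845*e2 + 45928/8307*e3 + 42274/8307*e4


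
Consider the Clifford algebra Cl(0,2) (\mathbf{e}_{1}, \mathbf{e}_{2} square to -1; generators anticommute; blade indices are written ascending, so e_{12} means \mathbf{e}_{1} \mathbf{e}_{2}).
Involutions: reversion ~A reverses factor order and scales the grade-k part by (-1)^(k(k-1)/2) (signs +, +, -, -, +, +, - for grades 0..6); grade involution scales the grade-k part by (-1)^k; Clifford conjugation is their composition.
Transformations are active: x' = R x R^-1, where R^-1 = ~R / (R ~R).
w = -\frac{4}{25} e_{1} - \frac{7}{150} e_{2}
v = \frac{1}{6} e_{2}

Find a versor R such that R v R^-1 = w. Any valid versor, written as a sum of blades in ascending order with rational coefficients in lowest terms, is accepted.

Since q(v) = q(w) = -\frac{1}{36}, the sum R = v + w = -\frac{4}{25} e_{1} + \frac{3}{25} e_{2} does the job whenever invertible.
Answer: -\frac{4}{25} e_{1} + \frac{3}{25} e_{2}


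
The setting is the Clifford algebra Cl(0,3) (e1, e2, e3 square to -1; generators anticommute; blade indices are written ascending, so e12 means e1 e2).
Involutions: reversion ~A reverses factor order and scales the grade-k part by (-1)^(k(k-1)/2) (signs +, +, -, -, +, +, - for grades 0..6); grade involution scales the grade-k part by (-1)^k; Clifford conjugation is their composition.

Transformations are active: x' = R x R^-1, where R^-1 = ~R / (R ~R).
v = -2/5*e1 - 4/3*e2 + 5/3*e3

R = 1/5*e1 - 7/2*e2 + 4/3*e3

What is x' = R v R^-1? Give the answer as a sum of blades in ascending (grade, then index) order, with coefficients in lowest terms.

~R = 1/5*e1 - 7/2*e2 + 4/3*e3, and R ~R = -12661/900, so R^-1 = ~R / (-12661/900).
R v = -1532/225 - 5/3*e12 + 13/15*e13 - 73/18*e23
Answer: 37578/63305*e1 - 78044/37983*e2 - 14281/37983*e3


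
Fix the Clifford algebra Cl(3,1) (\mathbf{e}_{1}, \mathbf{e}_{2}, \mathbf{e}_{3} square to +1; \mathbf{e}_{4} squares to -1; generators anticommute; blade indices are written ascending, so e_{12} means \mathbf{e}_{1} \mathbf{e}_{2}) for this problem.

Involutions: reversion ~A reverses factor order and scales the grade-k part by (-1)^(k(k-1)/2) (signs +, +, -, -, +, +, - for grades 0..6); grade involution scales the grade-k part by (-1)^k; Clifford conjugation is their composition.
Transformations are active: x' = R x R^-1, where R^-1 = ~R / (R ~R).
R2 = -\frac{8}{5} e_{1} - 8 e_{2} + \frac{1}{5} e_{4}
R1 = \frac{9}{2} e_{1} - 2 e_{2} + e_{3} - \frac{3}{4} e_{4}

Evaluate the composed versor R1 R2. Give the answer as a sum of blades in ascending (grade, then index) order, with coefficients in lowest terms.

Distribute over the terms of R2 (each basis-blade product reordered to ascending indices, repeated generators contracted through their squares):
R1 (-\frac{8}{5} e_{1}) = -\frac{36}{5} - \frac{16}{5} e_{12} + \frac{8}{5} e_{13} - \frac{6}{5} e_{14}
R1 (-8 e_{2}) = 16 - 36 e_{12} + 8 e_{23} - 6 e_{24}
R1 (\frac{1}{5} e_{4}) = \frac{3}{20} + \frac{9}{10} e_{14} - \frac{2}{5} e_{24} + \frac{1}{5} e_{34}
Summing the partial products and collecting blades:
Answer: \frac{179}{20} - \frac{196}{5} e_{12} + \frac{8}{5} e_{13} - \frac{3}{10} e_{14} + 8 e_{23} - \frac{32}{5} e_{24} + \frac{1}{5} e_{34}


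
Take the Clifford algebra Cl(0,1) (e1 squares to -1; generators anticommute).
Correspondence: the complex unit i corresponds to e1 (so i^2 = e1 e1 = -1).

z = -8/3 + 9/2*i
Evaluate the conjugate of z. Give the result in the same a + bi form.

In blades: z = -8/3 + 9/2*e1.
Conjugation here is Clifford conjugation: the scalar is fixed and the grade-1 and grade-2 blades all flip sign, giving -8/3 - 9/2*e1; translating back:
Answer: -8/3 - 9/2*i


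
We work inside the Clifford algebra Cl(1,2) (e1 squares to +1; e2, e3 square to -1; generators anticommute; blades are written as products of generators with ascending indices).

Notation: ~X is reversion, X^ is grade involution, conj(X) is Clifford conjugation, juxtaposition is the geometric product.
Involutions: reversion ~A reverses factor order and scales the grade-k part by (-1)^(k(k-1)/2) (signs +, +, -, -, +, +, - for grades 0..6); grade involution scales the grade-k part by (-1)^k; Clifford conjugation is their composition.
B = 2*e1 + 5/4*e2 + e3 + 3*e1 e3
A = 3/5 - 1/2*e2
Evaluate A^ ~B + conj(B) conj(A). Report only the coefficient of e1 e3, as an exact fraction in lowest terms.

first term: -5/8 + 6/5*e1 + 3/4*e2 + 3/5*e3 - e1 e2 - 9/5*e1 e3 + 1/2*e2 e3 + 3/2*e1 e2 e3
second term: 5/8 - 6/5*e1 - 3/4*e2 - 3/5*e3 - e1 e2 - 9/5*e1 e3 + 1/2*e2 e3 + 3/2*e1 e2 e3
Answer: -18/5


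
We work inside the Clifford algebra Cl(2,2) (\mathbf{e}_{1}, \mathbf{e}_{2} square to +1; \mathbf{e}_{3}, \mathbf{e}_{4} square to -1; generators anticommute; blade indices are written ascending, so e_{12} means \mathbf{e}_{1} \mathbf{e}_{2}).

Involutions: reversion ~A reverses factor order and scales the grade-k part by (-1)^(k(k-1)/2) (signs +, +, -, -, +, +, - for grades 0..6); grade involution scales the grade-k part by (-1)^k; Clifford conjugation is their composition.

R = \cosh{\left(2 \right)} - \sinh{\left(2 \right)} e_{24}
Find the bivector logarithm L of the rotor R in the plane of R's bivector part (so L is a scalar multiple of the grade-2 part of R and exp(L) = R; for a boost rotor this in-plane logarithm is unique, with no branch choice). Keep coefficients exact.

The scalar part of R is \cosh{\left(2 \right)}, giving the rapidity magnitude (cosh is even); the bivector part supplies orientation, its quotient by sinh of the rapidity is the plane, and L = rapidity * plane — unique in that plane, since flipping both signs leaves L unchanged.
Concretely: cosh(rapidity) = \cosh{\left(2 \right)} gives rapidity = ±2, and since rapidity/sinh(rapidity) is even the sign is immaterial: L = (rapidity/sinh(rapidity)) * <R>_2 = (\frac{2}{\sinh{\left(2 \right)}}) * <R>_2.
Answer: -2 e_{24}


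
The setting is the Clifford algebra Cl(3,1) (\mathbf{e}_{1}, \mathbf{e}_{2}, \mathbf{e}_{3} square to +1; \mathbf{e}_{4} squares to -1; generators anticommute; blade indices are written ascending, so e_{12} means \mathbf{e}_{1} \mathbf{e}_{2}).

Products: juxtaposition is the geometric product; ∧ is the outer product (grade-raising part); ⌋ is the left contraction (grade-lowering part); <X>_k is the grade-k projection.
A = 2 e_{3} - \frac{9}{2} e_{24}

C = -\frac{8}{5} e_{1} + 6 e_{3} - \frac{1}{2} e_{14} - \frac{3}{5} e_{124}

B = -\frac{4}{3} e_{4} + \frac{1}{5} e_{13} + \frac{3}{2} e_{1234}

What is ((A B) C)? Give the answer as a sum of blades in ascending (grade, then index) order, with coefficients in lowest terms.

step 1: -\frac{2}{5} e_{1} - 6 e_{2} + \frac{27}{4} e_{13} - \frac{8}{3} e_{34} + 3 e_{124} + \frac{9}{10} e_{1234}
step 2: -\frac{29}{25} + \frac{81}{2} e_{1} + \frac{3}{2} e_{2} + \frac{513}{50} e_{3} + \frac{81}{5} e_{4} - \frac{48}{5} e_{12} - \frac{56}{15} e_{13} - \frac{18}{5} e_{14} - \frac{729}{20} e_{23} - \frac{114}{25} e_{24} + \frac{27}{8} e_{34} - \frac{8}{5} e_{123} - \frac{42}{5} e_{124} + \frac{64}{15} e_{134} - \frac{261}{100} e_{234} - 18 e_{1234}
Answer: -\frac{29}{25} + \frac{81}{2} e_{1} + \frac{3}{2} e_{2} + \frac{513}{50} e_{3} + \frac{81}{5} e_{4} - \frac{48}{5} e_{12} - \frac{56}{15} e_{13} - \frac{18}{5} e_{14} - \frac{729}{20} e_{23} - \frac{114}{25} e_{24} + \frac{27}{8} e_{34} - \frac{8}{5} e_{123} - \frac{42}{5} e_{124} + \frac{64}{15} e_{134} - \frac{261}{100} e_{234} - 18 e_{1234}


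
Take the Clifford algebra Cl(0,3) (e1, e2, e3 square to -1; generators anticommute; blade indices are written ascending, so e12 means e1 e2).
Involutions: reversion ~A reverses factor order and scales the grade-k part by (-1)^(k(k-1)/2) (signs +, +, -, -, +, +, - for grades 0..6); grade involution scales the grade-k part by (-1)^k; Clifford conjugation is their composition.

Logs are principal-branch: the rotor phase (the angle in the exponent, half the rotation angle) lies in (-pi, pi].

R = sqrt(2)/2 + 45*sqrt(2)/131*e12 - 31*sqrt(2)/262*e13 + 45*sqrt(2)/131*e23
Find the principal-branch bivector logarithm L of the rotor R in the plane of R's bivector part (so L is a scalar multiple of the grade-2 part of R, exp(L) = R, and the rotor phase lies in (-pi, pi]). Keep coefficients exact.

The scalar part of R is sqrt(2)/2, and that scalar determines the rotor phase on the principal branch; recovering the unit plane as bivector-part over sine of the phase gives L = phase * plane.
Concretely: cos(phase) = sqrt(2)/2 gives phase = ±pi/4, and since phase/sin(phase) is even the sign is immaterial: L = (phase/sin(phase)) * <R>_2 = (sqrt(2)*pi/4) * <R>_2.
Answer: 45*pi/262*e12 - 31*pi/524*e13 + 45*pi/262*e23


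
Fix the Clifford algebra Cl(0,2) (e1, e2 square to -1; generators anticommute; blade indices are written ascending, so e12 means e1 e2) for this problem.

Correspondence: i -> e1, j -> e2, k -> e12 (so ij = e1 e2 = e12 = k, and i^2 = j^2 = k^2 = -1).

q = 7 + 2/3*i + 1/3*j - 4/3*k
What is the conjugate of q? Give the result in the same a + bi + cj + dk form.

In blades: q = 7 + 2/3*e1 + 1/3*e2 - 4/3*e12.
Conjugation here is Clifford conjugation: the scalar is fixed and the grade-1 and grade-2 blades all flip sign, giving 7 - 2/3*e1 - 1/3*e2 + 4/3*e12; translating back:
Answer: 7 - 2/3*i - 1/3*j + 4/3*k


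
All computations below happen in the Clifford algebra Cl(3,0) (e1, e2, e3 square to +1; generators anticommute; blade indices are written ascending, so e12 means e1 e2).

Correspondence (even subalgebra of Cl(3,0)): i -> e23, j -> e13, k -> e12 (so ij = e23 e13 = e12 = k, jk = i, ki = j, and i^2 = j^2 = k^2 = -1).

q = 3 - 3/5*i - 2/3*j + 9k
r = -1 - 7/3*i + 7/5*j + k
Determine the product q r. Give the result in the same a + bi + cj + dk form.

In blades: q = 3 + 9*e12 - 2/3*e13 - 3/5*e23, r = -1 + e12 + 7/5*e13 - 7/3*e23.
Distribute q over r term by term (generator squares from the signature, products reordered to ascending indices): (3)*r = -3 + 3*e12 + 21/5*e13 - 7*e23; (9*e12)*r = -9 - 9*e12 - 21*e13 - 63/5*e23; (-2/3*e13)*r = 14/15 - 14/9*e12 + 2/3*e13 - 2/3*e23; (-3/5*e23)*r = -7/5 - 21/25*e12 + 3/5*e13 + 3/5*e23.
Sum: -187/15 - 1889/225*e12 - 233/15*e13 - 59/3*e23; translating back through the correspondence:
Answer: -187/15 - 59/3*i - 233/15*j - 1889/225*k


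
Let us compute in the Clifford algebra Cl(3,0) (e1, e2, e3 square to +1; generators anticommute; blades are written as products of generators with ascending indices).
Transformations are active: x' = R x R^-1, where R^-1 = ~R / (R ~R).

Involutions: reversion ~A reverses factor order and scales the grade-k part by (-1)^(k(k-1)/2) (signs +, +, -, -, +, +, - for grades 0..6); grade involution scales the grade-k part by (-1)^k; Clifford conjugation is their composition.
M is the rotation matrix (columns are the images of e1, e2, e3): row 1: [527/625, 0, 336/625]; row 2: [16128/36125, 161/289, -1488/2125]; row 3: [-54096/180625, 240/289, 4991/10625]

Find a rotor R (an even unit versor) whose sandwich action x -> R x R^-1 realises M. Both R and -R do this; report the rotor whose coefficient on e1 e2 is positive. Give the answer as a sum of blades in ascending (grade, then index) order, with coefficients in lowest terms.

Method: write R = a + b12*e1 e2 + b13*e1 e3 + b23*e2 e3 with a^2 + b12^2 + b13^2 + b23^2 = 1 (so R^-1 = ~R). Expanding the columns R e_j ~R gives tr M = 4a^2 - 1 and, from the antisymmetric part, M21 - M12 = -4a*b12, M13 - M31 = 4a*b13, M32 - M23 = -4a*b23.
Here tr M = 13511/7225, so a^2 = (1 + tr M)/4 = 5184/7225 and a = ±72/85. Taking a = 72/85: M21 - M12 = 16128/36125, M13 - M31 = 6048/7225, M32 - M23 = 55296/36125, giving b12 = -56/425, b13 = 21/85, b23 = -192/425, i.e. R = 72/85 - 56/425*e1 e2 + 21/85*e1 e3 - 192/425*e2 e3.
Its e1 e2 coefficient is negative, so report the other preimage -R.
Answer: -72/85 + 56/425*e1 e2 - 21/85*e1 e3 + 192/425*e2 e3. Sheet selection: the two-to-one cover makes ±R indistinguishable at the matrix level (trace 13511/7225), so uniqueness comes from the required sign on e1 e2.


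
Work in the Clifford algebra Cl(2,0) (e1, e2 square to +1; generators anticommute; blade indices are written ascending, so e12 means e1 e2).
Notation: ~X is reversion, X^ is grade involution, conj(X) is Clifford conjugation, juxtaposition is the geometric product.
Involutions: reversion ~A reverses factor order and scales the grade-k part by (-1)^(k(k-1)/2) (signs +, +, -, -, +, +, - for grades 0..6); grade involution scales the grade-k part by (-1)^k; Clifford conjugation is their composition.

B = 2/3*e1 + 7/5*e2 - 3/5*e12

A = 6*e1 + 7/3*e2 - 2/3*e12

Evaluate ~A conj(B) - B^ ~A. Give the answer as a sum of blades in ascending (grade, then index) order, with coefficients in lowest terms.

first term: -23/3 - 7/3*e1 + 182/45*e2 - 308/45*e12
second term: -103/15 - 7/15*e1 + 142/45*e2 + 308/45*e12
Answer: -4/5 - 28/15*e1 + 8/9*e2 - 616/45*e12


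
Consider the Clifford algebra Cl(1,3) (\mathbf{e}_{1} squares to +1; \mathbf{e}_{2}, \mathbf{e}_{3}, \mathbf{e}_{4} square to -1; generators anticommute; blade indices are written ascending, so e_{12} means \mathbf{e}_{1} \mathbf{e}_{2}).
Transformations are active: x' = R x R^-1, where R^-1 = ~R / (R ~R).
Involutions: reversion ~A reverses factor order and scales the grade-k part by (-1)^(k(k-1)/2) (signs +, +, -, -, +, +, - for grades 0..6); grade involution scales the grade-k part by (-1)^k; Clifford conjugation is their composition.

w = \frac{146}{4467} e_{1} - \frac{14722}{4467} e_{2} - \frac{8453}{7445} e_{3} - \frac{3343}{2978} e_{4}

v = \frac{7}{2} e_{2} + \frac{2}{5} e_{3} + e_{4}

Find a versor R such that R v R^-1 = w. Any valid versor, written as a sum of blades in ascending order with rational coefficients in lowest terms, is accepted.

Here q(v) = q(w) = -\frac{1341}{100}; the classical choice R = v + w = \frac{146}{4467} e_{1} + \frac{1825}{8934} e_{2} - \frac{1095}{1489} e_{3} - \frac{365}{2978} e_{4} then realises v -> w under the sandwich.
Answer: \frac{146}{4467} e_{1} + \frac{1825}{8934} e_{2} - \frac{1095}{1489} e_{3} - \frac{365}{2978} e_{4}


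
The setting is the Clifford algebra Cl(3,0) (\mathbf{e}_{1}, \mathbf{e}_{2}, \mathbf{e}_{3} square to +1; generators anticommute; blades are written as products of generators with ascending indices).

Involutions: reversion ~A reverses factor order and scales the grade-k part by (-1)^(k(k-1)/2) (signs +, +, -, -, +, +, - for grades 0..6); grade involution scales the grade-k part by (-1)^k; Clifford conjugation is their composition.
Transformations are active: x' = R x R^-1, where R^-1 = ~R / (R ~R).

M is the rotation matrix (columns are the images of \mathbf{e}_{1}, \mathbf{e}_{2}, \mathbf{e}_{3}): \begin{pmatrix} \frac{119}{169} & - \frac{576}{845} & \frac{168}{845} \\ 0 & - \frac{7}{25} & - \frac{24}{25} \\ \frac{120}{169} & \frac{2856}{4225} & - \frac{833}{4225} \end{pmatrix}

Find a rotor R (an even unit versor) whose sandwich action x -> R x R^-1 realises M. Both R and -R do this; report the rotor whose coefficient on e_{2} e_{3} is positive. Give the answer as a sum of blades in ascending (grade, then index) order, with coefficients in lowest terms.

Method: write R = a + b12*e_{1} e_{2} + b13*e_{1} e_{3} + b23*e_{2} e_{3} with a^2 + b12^2 + b13^2 + b23^2 = 1 (so R^-1 = ~R). Expanding the columns R e_j ~R gives tr M = 4a^2 - 1 and, from the antisymmetric part, M21 - M12 = -4a*b12, M13 - M31 = 4a*b13, M32 - M23 = -4a*b23.
Here tr M = \frac{959}{4225}, so a^2 = (1 + tr M)/4 = \frac{1296}{4225} and a = ±\frac{36}{65}. Taking a = \frac{36}{65}: M21 - M12 = \frac{576}{845}, M13 - M31 = -\frac{432}{845}, M32 - M23 = \frac{6912}{4225}, giving b12 = -\frac{4}{13}, b13 = -\frac{3}{13}, b23 = -\frac{48}{65}, i.e. R = \frac{36}{65} - \frac{4}{13} e_{1} e_{2} - \frac{3}{13} e_{1} e_{3} - \frac{48}{65} e_{2} e_{3}.
Its e_{2} e_{3} coefficient is negative, so report the other preimage -R.
Answer: -\frac{36}{65} + \frac{4}{13} e_{1} e_{2} + \frac{3}{13} e_{1} e_{3} + \frac{48}{65} e_{2} e_{3}. Key observation: the double cover Spin(3) -> SO(3) sends R and -R to the same matrix (trace \frac{959}{4225} here), so the stated sign of the e_{2} e_{3} coefficient is what selects one sheet.


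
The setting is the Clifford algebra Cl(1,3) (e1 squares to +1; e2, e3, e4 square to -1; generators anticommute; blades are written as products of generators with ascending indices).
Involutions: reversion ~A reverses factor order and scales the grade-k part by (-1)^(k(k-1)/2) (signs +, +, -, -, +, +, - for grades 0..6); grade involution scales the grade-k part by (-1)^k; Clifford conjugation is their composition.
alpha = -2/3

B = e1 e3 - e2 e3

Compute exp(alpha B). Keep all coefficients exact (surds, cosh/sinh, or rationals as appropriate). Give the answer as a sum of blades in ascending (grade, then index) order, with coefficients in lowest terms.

B^2 term by term: the squares give (1)^2*(e1 e3)^2 + (-1)^2*(e2 e3)^2 = 1*(+1) + 1*(-1) = 0 (each basis 2-blade squares to minus the product of its generators' squares); cross terms between blades sharing an index anticommute and cancel. So B^2 = 0.
B^2 = 0, so the series truncates immediately: exp(alpha B) = 1 + alpha B (parabolic case).
Answer: 1 - 2/3*e1 e3 + 2/3*e2 e3


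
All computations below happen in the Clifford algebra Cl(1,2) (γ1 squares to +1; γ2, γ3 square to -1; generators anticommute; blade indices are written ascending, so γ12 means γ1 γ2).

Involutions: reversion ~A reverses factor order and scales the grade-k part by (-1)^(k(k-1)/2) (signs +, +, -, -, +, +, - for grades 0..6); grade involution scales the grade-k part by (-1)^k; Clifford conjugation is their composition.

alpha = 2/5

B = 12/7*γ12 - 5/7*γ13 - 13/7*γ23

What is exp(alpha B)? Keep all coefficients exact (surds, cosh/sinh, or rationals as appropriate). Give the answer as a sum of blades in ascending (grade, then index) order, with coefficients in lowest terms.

B^2 term by term: the squares give (12/7)^2*(γ12)^2 + (-5/7)^2*(γ13)^2 + (-13/7)^2*(γ23)^2 = 144/49*(+1) + 25/49*(+1) + 169/49*(-1) = 0 (each basis 2-blade squares to minus the product of its generators' squares); cross terms between blades sharing an index anticommute and cancel. So B^2 = 0.
B^2 = 0, and the exponential is exactly linear here: exp(alpha B) = 1 + alpha B (parabolic case).
Answer: 1 + 24/35*γ12 - 2/7*γ13 - 26/35*γ23


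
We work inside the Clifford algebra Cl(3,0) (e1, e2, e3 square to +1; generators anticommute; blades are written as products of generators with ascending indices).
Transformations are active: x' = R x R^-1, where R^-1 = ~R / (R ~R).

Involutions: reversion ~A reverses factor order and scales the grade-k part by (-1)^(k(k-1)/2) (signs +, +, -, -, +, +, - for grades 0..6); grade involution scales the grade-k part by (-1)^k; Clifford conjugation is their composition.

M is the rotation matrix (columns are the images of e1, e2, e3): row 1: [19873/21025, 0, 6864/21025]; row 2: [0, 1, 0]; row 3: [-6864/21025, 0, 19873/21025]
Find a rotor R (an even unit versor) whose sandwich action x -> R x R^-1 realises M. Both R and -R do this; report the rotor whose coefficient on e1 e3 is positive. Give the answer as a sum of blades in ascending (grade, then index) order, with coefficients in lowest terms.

Method: write R = a + b12*e1 e2 + b13*e1 e3 + b23*e2 e3 with a^2 + b12^2 + b13^2 + b23^2 = 1 (so R^-1 = ~R). Expanding the columns R e_j ~R gives tr M = 4a^2 - 1 and, from the antisymmetric part, M21 - M12 = -4a*b12, M13 - M31 = 4a*b13, M32 - M23 = -4a*b23.
Here tr M = 60771/21025, so a^2 = (1 + tr M)/4 = 20449/21025 and a = ±143/145. Taking a = 143/145: M21 - M12 = 0, M13 - M31 = 13728/21025, M32 - M23 = 0, giving b12 = 0, b13 = 24/145, b23 = 0, i.e. R = 143/145 + 24/145*e1 e3.
Its e1 e3 coefficient is already positive.
Answer: 143/145 + 24/145*e1 e3. Sheet selection: the two-to-one cover makes ±R indistinguishable at the matrix level (trace 60771/21025), so uniqueness comes from the required sign on e1 e3.


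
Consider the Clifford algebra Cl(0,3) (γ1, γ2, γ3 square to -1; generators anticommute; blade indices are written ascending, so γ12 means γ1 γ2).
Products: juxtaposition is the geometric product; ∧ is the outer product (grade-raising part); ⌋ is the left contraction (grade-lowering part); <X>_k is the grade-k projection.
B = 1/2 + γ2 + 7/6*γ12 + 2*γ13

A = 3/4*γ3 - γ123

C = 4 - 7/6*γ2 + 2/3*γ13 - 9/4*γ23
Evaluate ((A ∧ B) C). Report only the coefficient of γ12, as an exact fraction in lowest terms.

step 1: 3/8*γ3 - 3/4*γ23 + 3/8*γ123
step 2: -27/16 + 35/32*γ1 - 19/32*γ2 + 19/8*γ3 + 1/2*γ12 - 7/16*γ13 - 41/16*γ23 + 3/2*γ123
Answer: 1/2


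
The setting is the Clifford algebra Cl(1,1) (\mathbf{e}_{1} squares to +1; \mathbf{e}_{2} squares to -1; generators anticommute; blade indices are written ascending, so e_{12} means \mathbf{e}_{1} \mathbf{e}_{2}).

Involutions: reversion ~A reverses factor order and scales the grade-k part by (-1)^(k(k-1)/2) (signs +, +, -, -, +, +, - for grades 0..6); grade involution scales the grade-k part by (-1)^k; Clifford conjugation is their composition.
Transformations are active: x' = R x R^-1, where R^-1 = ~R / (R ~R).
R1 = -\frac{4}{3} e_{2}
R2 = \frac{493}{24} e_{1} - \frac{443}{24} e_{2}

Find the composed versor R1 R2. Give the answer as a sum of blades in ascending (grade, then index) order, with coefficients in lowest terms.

Distribute over the terms of R1 (each basis-blade product reordered to ascending indices, repeated generators contracted through their squares):
(-\frac{4}{3} e_{2}) R2 = -\frac{443}{18} + \frac{493}{18} e_{12}
Answer: -\frac{443}{18} + \frac{493}{18} e_{12}


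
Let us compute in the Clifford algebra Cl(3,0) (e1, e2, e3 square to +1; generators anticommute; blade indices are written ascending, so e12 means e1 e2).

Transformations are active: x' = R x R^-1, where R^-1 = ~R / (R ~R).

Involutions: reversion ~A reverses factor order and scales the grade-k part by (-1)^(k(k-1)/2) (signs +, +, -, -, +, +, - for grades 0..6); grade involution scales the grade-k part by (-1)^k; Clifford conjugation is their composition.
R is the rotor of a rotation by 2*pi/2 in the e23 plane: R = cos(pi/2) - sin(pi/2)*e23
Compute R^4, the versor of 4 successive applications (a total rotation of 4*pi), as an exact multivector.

The rotor phase is half the rotation angle and phases add under composition, so 4 steps in the e23 plane accumulate phase 4*(pi/2) = 2*pi: R^4 = cos(2*pi) - sin(2*pi)*e23.
cos(2*pi) = 1 and sin(2*pi) = 0, so R^4 = 1. The total rotation 4*pi is 2 full turns, so every vector returns to itself, yet the rotor is +1, back on the identity sheet (an even number of 2*pi turns).
Answer: 1


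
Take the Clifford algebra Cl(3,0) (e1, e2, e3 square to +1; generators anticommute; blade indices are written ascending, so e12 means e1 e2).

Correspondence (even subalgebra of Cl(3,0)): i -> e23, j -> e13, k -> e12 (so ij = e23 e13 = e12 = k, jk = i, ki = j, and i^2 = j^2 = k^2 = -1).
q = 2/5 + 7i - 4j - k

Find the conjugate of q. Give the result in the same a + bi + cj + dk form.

In blades: q = 2/5 - e12 - 4*e13 + 7*e23.
Quaternion conjugation is reversion on the even subalgebra: the scalar is fixed and every grade-2 blade flips sign, giving 2/5 + e12 + 4*e13 - 7*e23; translating back:
Answer: 2/5 - 7i + 4j + k


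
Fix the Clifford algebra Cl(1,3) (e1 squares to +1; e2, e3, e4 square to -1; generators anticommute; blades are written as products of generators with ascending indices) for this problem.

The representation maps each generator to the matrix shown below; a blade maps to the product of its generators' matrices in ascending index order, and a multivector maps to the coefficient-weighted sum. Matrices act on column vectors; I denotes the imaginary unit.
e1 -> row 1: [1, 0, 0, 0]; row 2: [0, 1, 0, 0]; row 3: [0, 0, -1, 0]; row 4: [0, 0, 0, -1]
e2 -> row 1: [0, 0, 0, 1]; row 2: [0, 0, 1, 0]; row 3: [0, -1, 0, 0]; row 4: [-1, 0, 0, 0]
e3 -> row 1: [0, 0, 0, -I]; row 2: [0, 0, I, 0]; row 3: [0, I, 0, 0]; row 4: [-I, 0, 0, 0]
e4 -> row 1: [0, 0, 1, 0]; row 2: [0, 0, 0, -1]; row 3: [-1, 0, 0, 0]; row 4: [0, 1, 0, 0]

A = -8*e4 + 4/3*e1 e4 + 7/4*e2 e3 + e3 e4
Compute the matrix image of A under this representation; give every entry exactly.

Bivector images (products of the table entries): rho(e1 e4) = rho(e1)rho(e4) = row 1: [0, 0, 1, 0]; row 2: [0, 0, 0, -1]; row 3: [1, 0, 0, 0]; row 4: [0, -1, 0, 0]; rho(e2 e3) = rho(e2)rho(e3) = row 1: [-I, 0, 0, 0]; row 2: [0, I, 0, 0]; row 3: [0, 0, -I, 0]; row 4: [0, 0, 0, I]; rho(e3 e4) = rho(e3)rho(e4) = row 1: [0, -I, 0, 0]; row 2: [-I, 0, 0, 0]; row 3: [0, 0, 0, -I]; row 4: [0, 0, -I, 0].
M = (-8)*rho(e4) + (4/3)*rho(e1 e4) + (7/4)*rho(e2 e3) + (1)*rho(e3 e4), summed entrywise:
Answer: row 1: [-7*I/4, -I, -20/3, 0]; row 2: [-I, 7*I/4, 0, 20/3]; row 3: [28/3, 0, -7*I/4, -I]; row 4: [0, -28/3, -I, 7*I/4]


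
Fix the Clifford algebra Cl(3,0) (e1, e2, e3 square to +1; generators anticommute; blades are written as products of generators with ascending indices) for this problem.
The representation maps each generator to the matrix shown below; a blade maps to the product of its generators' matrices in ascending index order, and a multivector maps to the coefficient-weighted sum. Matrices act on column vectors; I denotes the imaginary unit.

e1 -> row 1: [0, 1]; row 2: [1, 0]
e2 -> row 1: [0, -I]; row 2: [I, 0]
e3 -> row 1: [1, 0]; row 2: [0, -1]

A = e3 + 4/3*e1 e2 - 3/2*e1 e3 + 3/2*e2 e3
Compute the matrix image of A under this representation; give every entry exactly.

Bivector images (products of the table entries): rho(e1 e2) = rho(e1)rho(e2) = row 1: [I, 0]; row 2: [0, -I]; rho(e1 e3) = rho(e1)rho(e3) = row 1: [0, -1]; row 2: [1, 0]; rho(e2 e3) = rho(e2)rho(e3) = row 1: [0, I]; row 2: [I, 0].
M = (1)*rho(e3) + (4/3)*rho(e1 e2) + (-3/2)*rho(e1 e3) + (3/2)*rho(e2 e3), summed entrywise:
Answer: row 1: [1 + 4*I/3, 3/2 + 3*I/2]; row 2: [-3/2 + 3*I/2, -1 - 4*I/3]


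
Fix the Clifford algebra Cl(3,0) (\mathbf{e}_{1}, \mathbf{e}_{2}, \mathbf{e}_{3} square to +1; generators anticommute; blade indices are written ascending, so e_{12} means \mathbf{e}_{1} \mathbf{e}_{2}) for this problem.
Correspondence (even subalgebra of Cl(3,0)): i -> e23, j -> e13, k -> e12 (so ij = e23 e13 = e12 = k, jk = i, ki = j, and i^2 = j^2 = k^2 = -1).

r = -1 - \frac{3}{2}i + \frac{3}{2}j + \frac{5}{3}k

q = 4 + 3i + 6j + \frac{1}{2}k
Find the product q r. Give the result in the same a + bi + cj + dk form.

In blades: q = 4 + \frac{1}{2} e_{12} + 6 e_{13} + 3 e_{23}, r = -1 + \frac{5}{3} e_{12} + \frac{3}{2} e_{13} - \frac{3}{2} e_{23}.
Distribute q over r term by term (generator squares from the signature, products reordered to ascending indices): (4)*r = -4 + \frac{20}{3} e_{12} + 6 e_{13} - 6 e_{23}; (\frac{1}{2} e_{12})*r = -\frac{5}{6} - \frac{1}{2} e_{12} - \frac{3}{4} e_{13} - \frac{3}{4} e_{23}; (6 e_{13})*r = -9 + 9 e_{12} - 6 e_{13} + 10 e_{23}; (3 e_{23})*r = \frac{9}{2} + \frac{9}{2} e_{12} - 5 e_{13} - 3 e_{23}.
Sum: -\frac{28}{3} + \frac{59}{3} e_{12} - \frac{23}{4} e_{13} + \frac{1}{4} e_{23}; translating back through the correspondence:
Answer: -\frac{28}{3} + \frac{1}{4}i - \frac{23}{4}j + \frac{59}{3}k


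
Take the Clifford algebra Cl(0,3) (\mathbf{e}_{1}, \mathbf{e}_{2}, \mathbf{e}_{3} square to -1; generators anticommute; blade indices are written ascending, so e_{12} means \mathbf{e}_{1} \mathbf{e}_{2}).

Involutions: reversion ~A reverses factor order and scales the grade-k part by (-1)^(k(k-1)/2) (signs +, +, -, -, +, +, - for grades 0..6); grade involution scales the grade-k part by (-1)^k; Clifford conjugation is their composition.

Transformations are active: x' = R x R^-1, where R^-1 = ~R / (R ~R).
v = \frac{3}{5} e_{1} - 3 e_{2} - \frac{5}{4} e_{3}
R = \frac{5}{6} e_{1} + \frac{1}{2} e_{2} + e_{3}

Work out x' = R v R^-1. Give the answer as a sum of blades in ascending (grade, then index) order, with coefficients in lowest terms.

~R = \frac{5}{6} e_{1} + \frac{1}{2} e_{2} + e_{3}, and R ~R = -\frac{35}{18}, so R^-1 = ~R / (-\frac{35}{18}).
R v = \frac{9}{4} - \frac{14}{5} e_{12} - \frac{197}{120} e_{13} + \frac{19}{8} e_{23}
Answer: -\frac{177}{70} e_{1} + \frac{129}{70} e_{2} - \frac{149}{140} e_{3}


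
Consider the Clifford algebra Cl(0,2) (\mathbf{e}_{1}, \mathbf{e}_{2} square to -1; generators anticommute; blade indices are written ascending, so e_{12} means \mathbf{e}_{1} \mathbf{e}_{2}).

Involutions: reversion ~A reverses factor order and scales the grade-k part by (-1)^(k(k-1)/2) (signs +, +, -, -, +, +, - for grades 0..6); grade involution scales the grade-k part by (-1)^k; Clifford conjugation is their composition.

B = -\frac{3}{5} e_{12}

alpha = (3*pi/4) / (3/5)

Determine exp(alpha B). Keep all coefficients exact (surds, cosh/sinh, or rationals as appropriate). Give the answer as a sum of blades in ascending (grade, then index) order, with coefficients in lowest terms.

B^2 = (-\frac{3}{5})^2*(e_{12})^2 = \frac{9}{25}*(-1) = -\frac{9}{25} (a basis 2-blade squares to minus the product of its generators' squares).
B^2 = -\frac{9}{25} — since the square is negative, the closed form is circular: l = \frac{3}{5}, alpha*l = \frac{3 \pi}{4}, so exp(alpha B) = cos(\frac{3 \pi}{4}) + (sin(\frac{3 \pi}{4})/(\frac{3}{5}))*B = - \frac{\sqrt{2}}{2} + (\frac{5 \sqrt{2}}{6})*B.
Answer: - \frac{\sqrt{2}}{2} - \frac{\sqrt{2}}{2} e_{12}
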